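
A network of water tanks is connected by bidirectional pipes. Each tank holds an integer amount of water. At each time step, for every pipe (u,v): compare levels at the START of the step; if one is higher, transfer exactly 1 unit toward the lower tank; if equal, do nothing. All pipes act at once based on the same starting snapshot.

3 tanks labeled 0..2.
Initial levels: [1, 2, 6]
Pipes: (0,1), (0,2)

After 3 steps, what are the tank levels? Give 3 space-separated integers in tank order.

Answer: 3 3 3

Derivation:
Step 1: flows [1->0,2->0] -> levels [3 1 5]
Step 2: flows [0->1,2->0] -> levels [3 2 4]
Step 3: flows [0->1,2->0] -> levels [3 3 3]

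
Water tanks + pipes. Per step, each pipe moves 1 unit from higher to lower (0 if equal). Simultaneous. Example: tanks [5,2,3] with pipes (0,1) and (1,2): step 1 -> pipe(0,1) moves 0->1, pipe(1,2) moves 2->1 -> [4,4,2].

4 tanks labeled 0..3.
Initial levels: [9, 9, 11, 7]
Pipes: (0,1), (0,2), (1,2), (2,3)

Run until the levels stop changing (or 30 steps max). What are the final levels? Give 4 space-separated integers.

Step 1: flows [0=1,2->0,2->1,2->3] -> levels [10 10 8 8]
Step 2: flows [0=1,0->2,1->2,2=3] -> levels [9 9 10 8]
Step 3: flows [0=1,2->0,2->1,2->3] -> levels [10 10 7 9]
Step 4: flows [0=1,0->2,1->2,3->2] -> levels [9 9 10 8]
  -> period-2 cycle: step 4 state = step 2 state; never stabilizes
  -> state at step 30: (30-2) mod 2 = 0, same as step 2 -> [9 9 10 8]

Answer: 9 9 10 8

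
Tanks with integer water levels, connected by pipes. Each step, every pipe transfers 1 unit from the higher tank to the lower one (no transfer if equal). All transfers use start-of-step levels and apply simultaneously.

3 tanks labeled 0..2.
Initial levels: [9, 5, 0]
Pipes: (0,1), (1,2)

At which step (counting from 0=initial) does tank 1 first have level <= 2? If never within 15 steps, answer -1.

Step 1: flows [0->1,1->2] -> levels [8 5 1]
Step 2: flows [0->1,1->2] -> levels [7 5 2]
Step 3: flows [0->1,1->2] -> levels [6 5 3]
Step 4: flows [0->1,1->2] -> levels [5 5 4]
Step 5: flows [0=1,1->2] -> levels [5 4 5]
Step 6: flows [0->1,2->1] -> levels [4 6 4]
Step 7: flows [1->0,1->2] -> levels [5 4 5]
  -> period-2 cycle (repeats step 5); tank 1 never drops to <=2
Tank 1 never reaches <=2 within 15 steps

Answer: -1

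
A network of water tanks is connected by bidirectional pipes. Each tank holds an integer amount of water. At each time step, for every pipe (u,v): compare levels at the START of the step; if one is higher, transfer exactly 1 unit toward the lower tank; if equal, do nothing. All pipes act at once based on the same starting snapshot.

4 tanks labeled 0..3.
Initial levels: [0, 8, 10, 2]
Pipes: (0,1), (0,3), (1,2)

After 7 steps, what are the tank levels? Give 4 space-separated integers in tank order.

Step 1: flows [1->0,3->0,2->1] -> levels [2 8 9 1]
Step 2: flows [1->0,0->3,2->1] -> levels [2 8 8 2]
Step 3: flows [1->0,0=3,1=2] -> levels [3 7 8 2]
Step 4: flows [1->0,0->3,2->1] -> levels [3 7 7 3]
Step 5: flows [1->0,0=3,1=2] -> levels [4 6 7 3]
Step 6: flows [1->0,0->3,2->1] -> levels [4 6 6 4]
Step 7: flows [1->0,0=3,1=2] -> levels [5 5 6 4]

Answer: 5 5 6 4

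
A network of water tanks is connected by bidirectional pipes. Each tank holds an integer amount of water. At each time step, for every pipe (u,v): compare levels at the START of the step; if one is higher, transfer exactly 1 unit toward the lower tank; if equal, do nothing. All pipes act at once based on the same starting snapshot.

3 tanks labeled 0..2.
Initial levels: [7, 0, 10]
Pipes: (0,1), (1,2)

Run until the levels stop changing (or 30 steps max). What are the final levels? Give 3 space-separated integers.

Answer: 5 7 5

Derivation:
Step 1: flows [0->1,2->1] -> levels [6 2 9]
Step 2: flows [0->1,2->1] -> levels [5 4 8]
Step 3: flows [0->1,2->1] -> levels [4 6 7]
Step 4: flows [1->0,2->1] -> levels [5 6 6]
Step 5: flows [1->0,1=2] -> levels [6 5 6]
Step 6: flows [0->1,2->1] -> levels [5 7 5]
Step 7: flows [1->0,1->2] -> levels [6 5 6]
  -> period-2 cycle: step 7 state = step 5 state; never stabilizes
  -> state at step 30: (30-5) mod 2 = 1, same as step 6 -> [5 7 5]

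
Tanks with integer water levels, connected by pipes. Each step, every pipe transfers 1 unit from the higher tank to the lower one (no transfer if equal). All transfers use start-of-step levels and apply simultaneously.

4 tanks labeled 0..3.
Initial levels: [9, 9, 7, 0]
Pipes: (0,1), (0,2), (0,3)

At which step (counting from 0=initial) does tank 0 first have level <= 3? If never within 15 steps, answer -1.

Step 1: flows [0=1,0->2,0->3] -> levels [7 9 8 1]
Step 2: flows [1->0,2->0,0->3] -> levels [8 8 7 2]
Step 3: flows [0=1,0->2,0->3] -> levels [6 8 8 3]
Step 4: flows [1->0,2->0,0->3] -> levels [7 7 7 4]
Step 5: flows [0=1,0=2,0->3] -> levels [6 7 7 5]
Step 6: flows [1->0,2->0,0->3] -> levels [7 6 6 6]
Step 7: flows [0->1,0->2,0->3] -> levels [4 7 7 7]
Step 8: flows [1->0,2->0,3->0] -> levels [7 6 6 6]
  -> period-2 cycle (repeats step 6); tank 0 never drops to <=3
Tank 0 never reaches <=3 within 15 steps

Answer: -1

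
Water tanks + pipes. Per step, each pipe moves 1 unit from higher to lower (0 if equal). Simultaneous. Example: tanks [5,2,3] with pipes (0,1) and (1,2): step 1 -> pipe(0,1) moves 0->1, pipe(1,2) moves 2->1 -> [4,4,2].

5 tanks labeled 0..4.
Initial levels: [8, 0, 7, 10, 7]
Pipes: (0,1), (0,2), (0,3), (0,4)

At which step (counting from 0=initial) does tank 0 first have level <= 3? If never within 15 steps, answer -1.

Answer: -1

Derivation:
Step 1: flows [0->1,0->2,3->0,0->4] -> levels [6 1 8 9 8]
Step 2: flows [0->1,2->0,3->0,4->0] -> levels [8 2 7 8 7]
Step 3: flows [0->1,0->2,0=3,0->4] -> levels [5 3 8 8 8]
Step 4: flows [0->1,2->0,3->0,4->0] -> levels [7 4 7 7 7]
Step 5: flows [0->1,0=2,0=3,0=4] -> levels [6 5 7 7 7]
Step 6: flows [0->1,2->0,3->0,4->0] -> levels [8 6 6 6 6]
Step 7: flows [0->1,0->2,0->3,0->4] -> levels [4 7 7 7 7]
Step 8: flows [1->0,2->0,3->0,4->0] -> levels [8 6 6 6 6]
  -> period-2 cycle (repeats step 6); tank 0 never drops to <=3
Tank 0 never reaches <=3 within 15 steps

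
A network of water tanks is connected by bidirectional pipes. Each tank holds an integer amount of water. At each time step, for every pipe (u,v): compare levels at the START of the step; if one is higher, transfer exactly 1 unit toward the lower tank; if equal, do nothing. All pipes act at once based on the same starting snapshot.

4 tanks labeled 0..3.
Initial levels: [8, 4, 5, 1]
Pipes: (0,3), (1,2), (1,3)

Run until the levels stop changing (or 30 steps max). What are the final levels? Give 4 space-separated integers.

Step 1: flows [0->3,2->1,1->3] -> levels [7 4 4 3]
Step 2: flows [0->3,1=2,1->3] -> levels [6 3 4 5]
Step 3: flows [0->3,2->1,3->1] -> levels [5 5 3 5]
Step 4: flows [0=3,1->2,1=3] -> levels [5 4 4 5]
Step 5: flows [0=3,1=2,3->1] -> levels [5 5 4 4]
Step 6: flows [0->3,1->2,1->3] -> levels [4 3 5 6]
Step 7: flows [3->0,2->1,3->1] -> levels [5 5 4 4]
  -> period-2 cycle: step 7 state = step 5 state; never stabilizes
  -> state at step 30: (30-5) mod 2 = 1, same as step 6 -> [4 3 5 6]

Answer: 4 3 5 6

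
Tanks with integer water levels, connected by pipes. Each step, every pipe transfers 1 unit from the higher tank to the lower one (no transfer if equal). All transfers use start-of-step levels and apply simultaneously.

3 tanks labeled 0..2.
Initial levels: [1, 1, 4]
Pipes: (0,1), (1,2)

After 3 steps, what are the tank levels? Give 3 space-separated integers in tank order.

Answer: 2 2 2

Derivation:
Step 1: flows [0=1,2->1] -> levels [1 2 3]
Step 2: flows [1->0,2->1] -> levels [2 2 2]
Step 3: flows [0=1,1=2] -> levels [2 2 2]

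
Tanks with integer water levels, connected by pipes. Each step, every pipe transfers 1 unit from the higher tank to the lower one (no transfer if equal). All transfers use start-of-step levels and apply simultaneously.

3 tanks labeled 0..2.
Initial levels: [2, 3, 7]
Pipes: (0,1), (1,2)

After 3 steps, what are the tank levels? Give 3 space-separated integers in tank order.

Step 1: flows [1->0,2->1] -> levels [3 3 6]
Step 2: flows [0=1,2->1] -> levels [3 4 5]
Step 3: flows [1->0,2->1] -> levels [4 4 4]

Answer: 4 4 4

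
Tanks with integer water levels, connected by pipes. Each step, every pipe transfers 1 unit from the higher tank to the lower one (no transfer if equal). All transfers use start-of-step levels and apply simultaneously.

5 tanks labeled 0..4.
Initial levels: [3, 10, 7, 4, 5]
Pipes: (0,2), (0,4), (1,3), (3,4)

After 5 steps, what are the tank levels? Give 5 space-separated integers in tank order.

Answer: 4 7 6 5 7

Derivation:
Step 1: flows [2->0,4->0,1->3,4->3] -> levels [5 9 6 6 3]
Step 2: flows [2->0,0->4,1->3,3->4] -> levels [5 8 5 6 5]
Step 3: flows [0=2,0=4,1->3,3->4] -> levels [5 7 5 6 6]
Step 4: flows [0=2,4->0,1->3,3=4] -> levels [6 6 5 7 5]
Step 5: flows [0->2,0->4,3->1,3->4] -> levels [4 7 6 5 7]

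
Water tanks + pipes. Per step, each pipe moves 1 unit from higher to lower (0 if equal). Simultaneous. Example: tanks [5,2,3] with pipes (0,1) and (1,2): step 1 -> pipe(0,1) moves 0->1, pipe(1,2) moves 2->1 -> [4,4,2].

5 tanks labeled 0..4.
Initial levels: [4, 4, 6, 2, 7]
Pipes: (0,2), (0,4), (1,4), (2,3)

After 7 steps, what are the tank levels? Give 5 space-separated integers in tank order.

Answer: 5 6 3 5 4

Derivation:
Step 1: flows [2->0,4->0,4->1,2->3] -> levels [6 5 4 3 5]
Step 2: flows [0->2,0->4,1=4,2->3] -> levels [4 5 4 4 6]
Step 3: flows [0=2,4->0,4->1,2=3] -> levels [5 6 4 4 4]
Step 4: flows [0->2,0->4,1->4,2=3] -> levels [3 5 5 4 6]
Step 5: flows [2->0,4->0,4->1,2->3] -> levels [5 6 3 5 4]
Step 6: flows [0->2,0->4,1->4,3->2] -> levels [3 5 5 4 6]
  -> period-2 cycle: step 6 state = step 4 state
  -> state at step 7: (7-4) mod 2 = 1, same as step 5 -> [5 6 3 5 4]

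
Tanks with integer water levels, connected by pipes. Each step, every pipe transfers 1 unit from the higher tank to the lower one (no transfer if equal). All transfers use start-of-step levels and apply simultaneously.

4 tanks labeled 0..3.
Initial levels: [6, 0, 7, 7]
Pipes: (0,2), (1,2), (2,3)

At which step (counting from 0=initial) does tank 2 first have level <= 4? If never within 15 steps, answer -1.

Step 1: flows [2->0,2->1,2=3] -> levels [7 1 5 7]
Step 2: flows [0->2,2->1,3->2] -> levels [6 2 6 6]
Step 3: flows [0=2,2->1,2=3] -> levels [6 3 5 6]
Step 4: flows [0->2,2->1,3->2] -> levels [5 4 6 5]
Step 5: flows [2->0,2->1,2->3] -> levels [6 5 3 6]
Tank 2 first reaches <=4 at step 5

Answer: 5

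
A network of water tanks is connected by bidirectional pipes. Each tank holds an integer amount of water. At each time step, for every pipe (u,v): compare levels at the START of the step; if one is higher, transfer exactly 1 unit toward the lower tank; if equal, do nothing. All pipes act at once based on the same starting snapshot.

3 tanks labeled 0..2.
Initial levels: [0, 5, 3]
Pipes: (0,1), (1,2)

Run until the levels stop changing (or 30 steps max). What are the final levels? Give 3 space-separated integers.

Answer: 2 4 2

Derivation:
Step 1: flows [1->0,1->2] -> levels [1 3 4]
Step 2: flows [1->0,2->1] -> levels [2 3 3]
Step 3: flows [1->0,1=2] -> levels [3 2 3]
Step 4: flows [0->1,2->1] -> levels [2 4 2]
Step 5: flows [1->0,1->2] -> levels [3 2 3]
  -> period-2 cycle: step 5 state = step 3 state; never stabilizes
  -> state at step 30: (30-3) mod 2 = 1, same as step 4 -> [2 4 2]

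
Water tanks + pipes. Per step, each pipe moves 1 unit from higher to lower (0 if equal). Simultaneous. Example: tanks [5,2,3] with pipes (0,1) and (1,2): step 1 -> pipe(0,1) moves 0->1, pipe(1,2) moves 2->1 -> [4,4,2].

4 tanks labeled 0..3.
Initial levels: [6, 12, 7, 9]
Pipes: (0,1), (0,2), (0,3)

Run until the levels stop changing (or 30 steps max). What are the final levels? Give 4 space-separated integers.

Step 1: flows [1->0,2->0,3->0] -> levels [9 11 6 8]
Step 2: flows [1->0,0->2,0->3] -> levels [8 10 7 9]
Step 3: flows [1->0,0->2,3->0] -> levels [9 9 8 8]
Step 4: flows [0=1,0->2,0->3] -> levels [7 9 9 9]
Step 5: flows [1->0,2->0,3->0] -> levels [10 8 8 8]
Step 6: flows [0->1,0->2,0->3] -> levels [7 9 9 9]
  -> period-2 cycle: step 6 state = step 4 state; never stabilizes
  -> state at step 30: (30-4) mod 2 = 0, same as step 4 -> [7 9 9 9]

Answer: 7 9 9 9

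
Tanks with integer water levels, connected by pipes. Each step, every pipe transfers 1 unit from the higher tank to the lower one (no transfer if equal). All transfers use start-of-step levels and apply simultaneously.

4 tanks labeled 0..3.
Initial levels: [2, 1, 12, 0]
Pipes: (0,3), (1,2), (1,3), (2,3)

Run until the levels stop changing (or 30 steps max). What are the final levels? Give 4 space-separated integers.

Answer: 4 5 4 2

Derivation:
Step 1: flows [0->3,2->1,1->3,2->3] -> levels [1 1 10 3]
Step 2: flows [3->0,2->1,3->1,2->3] -> levels [2 3 8 2]
Step 3: flows [0=3,2->1,1->3,2->3] -> levels [2 3 6 4]
Step 4: flows [3->0,2->1,3->1,2->3] -> levels [3 5 4 3]
Step 5: flows [0=3,1->2,1->3,2->3] -> levels [3 3 4 5]
Step 6: flows [3->0,2->1,3->1,3->2] -> levels [4 5 4 2]
Step 7: flows [0->3,1->2,1->3,2->3] -> levels [3 3 4 5]
  -> period-2 cycle: step 7 state = step 5 state; never stabilizes
  -> state at step 30: (30-5) mod 2 = 1, same as step 6 -> [4 5 4 2]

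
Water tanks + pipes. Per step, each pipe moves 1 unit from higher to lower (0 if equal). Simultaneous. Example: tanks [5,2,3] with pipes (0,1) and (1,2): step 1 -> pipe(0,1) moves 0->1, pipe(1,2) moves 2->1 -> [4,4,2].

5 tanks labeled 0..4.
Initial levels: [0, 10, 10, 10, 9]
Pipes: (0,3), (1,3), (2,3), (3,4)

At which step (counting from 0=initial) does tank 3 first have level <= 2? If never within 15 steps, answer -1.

Step 1: flows [3->0,1=3,2=3,3->4] -> levels [1 10 10 8 10]
Step 2: flows [3->0,1->3,2->3,4->3] -> levels [2 9 9 10 9]
Step 3: flows [3->0,3->1,3->2,3->4] -> levels [3 10 10 6 10]
Step 4: flows [3->0,1->3,2->3,4->3] -> levels [4 9 9 8 9]
Step 5: flows [3->0,1->3,2->3,4->3] -> levels [5 8 8 10 8]
Step 6: flows [3->0,3->1,3->2,3->4] -> levels [6 9 9 6 9]
Step 7: flows [0=3,1->3,2->3,4->3] -> levels [6 8 8 9 8]
Step 8: flows [3->0,3->1,3->2,3->4] -> levels [7 9 9 5 9]
Step 9: flows [0->3,1->3,2->3,4->3] -> levels [6 8 8 9 8]
  -> period-2 cycle (repeats step 7); tank 3 never drops to <=2
Tank 3 never reaches <=2 within 15 steps

Answer: -1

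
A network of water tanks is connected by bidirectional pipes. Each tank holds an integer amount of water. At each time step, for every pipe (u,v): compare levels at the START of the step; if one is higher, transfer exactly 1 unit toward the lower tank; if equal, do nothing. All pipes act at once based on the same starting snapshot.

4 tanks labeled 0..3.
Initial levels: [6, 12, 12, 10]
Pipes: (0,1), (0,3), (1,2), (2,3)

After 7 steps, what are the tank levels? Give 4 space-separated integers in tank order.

Answer: 10 10 10 10

Derivation:
Step 1: flows [1->0,3->0,1=2,2->3] -> levels [8 11 11 10]
Step 2: flows [1->0,3->0,1=2,2->3] -> levels [10 10 10 10]
Step 3: flows [0=1,0=3,1=2,2=3] -> levels [10 10 10 10]
  -> stable; steps 4..7 unchanged -> [10 10 10 10]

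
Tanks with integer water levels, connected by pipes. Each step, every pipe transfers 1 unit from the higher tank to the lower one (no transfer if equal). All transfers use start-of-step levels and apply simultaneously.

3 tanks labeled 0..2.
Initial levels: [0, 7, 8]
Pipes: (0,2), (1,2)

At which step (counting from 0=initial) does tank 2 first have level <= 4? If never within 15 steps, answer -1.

Step 1: flows [2->0,2->1] -> levels [1 8 6]
Step 2: flows [2->0,1->2] -> levels [2 7 6]
Step 3: flows [2->0,1->2] -> levels [3 6 6]
Step 4: flows [2->0,1=2] -> levels [4 6 5]
Step 5: flows [2->0,1->2] -> levels [5 5 5]
Step 6: flows [0=2,1=2] -> levels [5 5 5]
  -> stable; tank 2 stays at 5 > 4
Tank 2 never reaches <=4 within 15 steps

Answer: -1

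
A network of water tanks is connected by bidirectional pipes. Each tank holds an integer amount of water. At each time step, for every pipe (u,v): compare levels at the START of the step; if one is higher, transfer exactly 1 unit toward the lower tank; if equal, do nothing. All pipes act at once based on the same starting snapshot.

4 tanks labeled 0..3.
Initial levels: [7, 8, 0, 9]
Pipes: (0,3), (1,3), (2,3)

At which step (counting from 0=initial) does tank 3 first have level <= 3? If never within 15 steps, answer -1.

Answer: -1

Derivation:
Step 1: flows [3->0,3->1,3->2] -> levels [8 9 1 6]
Step 2: flows [0->3,1->3,3->2] -> levels [7 8 2 7]
Step 3: flows [0=3,1->3,3->2] -> levels [7 7 3 7]
Step 4: flows [0=3,1=3,3->2] -> levels [7 7 4 6]
Step 5: flows [0->3,1->3,3->2] -> levels [6 6 5 7]
Step 6: flows [3->0,3->1,3->2] -> levels [7 7 6 4]
Step 7: flows [0->3,1->3,2->3] -> levels [6 6 5 7]
  -> period-2 cycle (repeats step 5); tank 3 never drops to <=3
Tank 3 never reaches <=3 within 15 steps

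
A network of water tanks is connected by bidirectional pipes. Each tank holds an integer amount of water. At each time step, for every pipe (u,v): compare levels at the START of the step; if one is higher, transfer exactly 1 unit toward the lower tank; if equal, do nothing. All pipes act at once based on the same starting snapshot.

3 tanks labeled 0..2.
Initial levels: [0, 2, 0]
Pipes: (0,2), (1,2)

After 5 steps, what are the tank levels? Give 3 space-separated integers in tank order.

Answer: 0 0 2

Derivation:
Step 1: flows [0=2,1->2] -> levels [0 1 1]
Step 2: flows [2->0,1=2] -> levels [1 1 0]
Step 3: flows [0->2,1->2] -> levels [0 0 2]
Step 4: flows [2->0,2->1] -> levels [1 1 0]
  -> period-2 cycle: step 4 state = step 2 state
  -> state at step 5: (5-2) mod 2 = 1, same as step 3 -> [0 0 2]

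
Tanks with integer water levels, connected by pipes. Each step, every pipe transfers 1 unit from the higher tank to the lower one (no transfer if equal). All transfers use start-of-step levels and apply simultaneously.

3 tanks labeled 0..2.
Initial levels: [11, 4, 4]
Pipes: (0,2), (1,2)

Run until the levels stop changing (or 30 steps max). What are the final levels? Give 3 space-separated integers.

Answer: 7 7 5

Derivation:
Step 1: flows [0->2,1=2] -> levels [10 4 5]
Step 2: flows [0->2,2->1] -> levels [9 5 5]
Step 3: flows [0->2,1=2] -> levels [8 5 6]
Step 4: flows [0->2,2->1] -> levels [7 6 6]
Step 5: flows [0->2,1=2] -> levels [6 6 7]
Step 6: flows [2->0,2->1] -> levels [7 7 5]
Step 7: flows [0->2,1->2] -> levels [6 6 7]
  -> period-2 cycle: step 7 state = step 5 state; never stabilizes
  -> state at step 30: (30-5) mod 2 = 1, same as step 6 -> [7 7 5]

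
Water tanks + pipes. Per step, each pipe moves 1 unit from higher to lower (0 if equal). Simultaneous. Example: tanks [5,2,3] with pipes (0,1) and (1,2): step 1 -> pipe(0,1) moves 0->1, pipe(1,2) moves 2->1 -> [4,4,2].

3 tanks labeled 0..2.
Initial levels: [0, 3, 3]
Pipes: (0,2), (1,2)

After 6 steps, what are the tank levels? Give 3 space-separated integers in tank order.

Step 1: flows [2->0,1=2] -> levels [1 3 2]
Step 2: flows [2->0,1->2] -> levels [2 2 2]
Step 3: flows [0=2,1=2] -> levels [2 2 2]
  -> stable; steps 4..6 unchanged -> [2 2 2]

Answer: 2 2 2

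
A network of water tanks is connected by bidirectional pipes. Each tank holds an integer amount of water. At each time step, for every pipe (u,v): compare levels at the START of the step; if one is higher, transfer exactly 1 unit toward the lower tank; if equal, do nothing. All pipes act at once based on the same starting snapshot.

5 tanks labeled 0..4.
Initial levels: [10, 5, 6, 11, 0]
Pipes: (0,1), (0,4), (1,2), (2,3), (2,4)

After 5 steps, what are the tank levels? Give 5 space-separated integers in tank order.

Answer: 7 5 9 6 5

Derivation:
Step 1: flows [0->1,0->4,2->1,3->2,2->4] -> levels [8 7 5 10 2]
Step 2: flows [0->1,0->4,1->2,3->2,2->4] -> levels [6 7 6 9 4]
Step 3: flows [1->0,0->4,1->2,3->2,2->4] -> levels [6 5 7 8 6]
Step 4: flows [0->1,0=4,2->1,3->2,2->4] -> levels [5 7 6 7 7]
Step 5: flows [1->0,4->0,1->2,3->2,4->2] -> levels [7 5 9 6 5]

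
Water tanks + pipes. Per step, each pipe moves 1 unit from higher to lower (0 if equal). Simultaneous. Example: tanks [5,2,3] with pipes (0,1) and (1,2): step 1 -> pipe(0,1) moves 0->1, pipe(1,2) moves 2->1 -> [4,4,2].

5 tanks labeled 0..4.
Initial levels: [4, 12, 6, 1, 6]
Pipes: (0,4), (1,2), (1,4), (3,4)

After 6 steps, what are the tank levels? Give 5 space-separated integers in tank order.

Step 1: flows [4->0,1->2,1->4,4->3] -> levels [5 10 7 2 5]
Step 2: flows [0=4,1->2,1->4,4->3] -> levels [5 8 8 3 5]
Step 3: flows [0=4,1=2,1->4,4->3] -> levels [5 7 8 4 5]
Step 4: flows [0=4,2->1,1->4,4->3] -> levels [5 7 7 5 5]
Step 5: flows [0=4,1=2,1->4,3=4] -> levels [5 6 7 5 6]
Step 6: flows [4->0,2->1,1=4,4->3] -> levels [6 7 6 6 4]

Answer: 6 7 6 6 4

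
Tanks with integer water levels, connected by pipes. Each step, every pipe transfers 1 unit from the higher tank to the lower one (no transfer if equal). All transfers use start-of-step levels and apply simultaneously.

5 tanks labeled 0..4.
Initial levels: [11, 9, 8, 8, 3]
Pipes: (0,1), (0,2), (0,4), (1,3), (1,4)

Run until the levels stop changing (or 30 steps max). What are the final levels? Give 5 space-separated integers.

Answer: 9 9 7 7 7

Derivation:
Step 1: flows [0->1,0->2,0->4,1->3,1->4] -> levels [8 8 9 9 5]
Step 2: flows [0=1,2->0,0->4,3->1,1->4] -> levels [8 8 8 8 7]
Step 3: flows [0=1,0=2,0->4,1=3,1->4] -> levels [7 7 8 8 9]
Step 4: flows [0=1,2->0,4->0,3->1,4->1] -> levels [9 9 7 7 7]
Step 5: flows [0=1,0->2,0->4,1->3,1->4] -> levels [7 7 8 8 9]
  -> period-2 cycle: step 5 state = step 3 state; never stabilizes
  -> state at step 30: (30-3) mod 2 = 1, same as step 4 -> [9 9 7 7 7]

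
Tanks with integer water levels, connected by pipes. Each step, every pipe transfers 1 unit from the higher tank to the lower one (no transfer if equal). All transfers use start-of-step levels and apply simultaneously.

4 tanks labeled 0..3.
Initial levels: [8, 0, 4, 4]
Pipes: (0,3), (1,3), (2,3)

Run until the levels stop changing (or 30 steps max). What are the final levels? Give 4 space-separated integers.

Answer: 4 4 4 4

Derivation:
Step 1: flows [0->3,3->1,2=3] -> levels [7 1 4 4]
Step 2: flows [0->3,3->1,2=3] -> levels [6 2 4 4]
Step 3: flows [0->3,3->1,2=3] -> levels [5 3 4 4]
Step 4: flows [0->3,3->1,2=3] -> levels [4 4 4 4]
Step 5: flows [0=3,1=3,2=3] -> levels [4 4 4 4]
  -> stable (no change)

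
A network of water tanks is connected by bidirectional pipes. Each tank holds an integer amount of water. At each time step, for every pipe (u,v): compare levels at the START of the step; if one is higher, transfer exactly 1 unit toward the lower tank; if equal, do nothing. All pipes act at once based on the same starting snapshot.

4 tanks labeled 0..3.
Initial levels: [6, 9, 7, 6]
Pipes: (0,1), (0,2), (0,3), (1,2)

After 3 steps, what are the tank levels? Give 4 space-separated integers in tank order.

Step 1: flows [1->0,2->0,0=3,1->2] -> levels [8 7 7 6]
Step 2: flows [0->1,0->2,0->3,1=2] -> levels [5 8 8 7]
Step 3: flows [1->0,2->0,3->0,1=2] -> levels [8 7 7 6]

Answer: 8 7 7 6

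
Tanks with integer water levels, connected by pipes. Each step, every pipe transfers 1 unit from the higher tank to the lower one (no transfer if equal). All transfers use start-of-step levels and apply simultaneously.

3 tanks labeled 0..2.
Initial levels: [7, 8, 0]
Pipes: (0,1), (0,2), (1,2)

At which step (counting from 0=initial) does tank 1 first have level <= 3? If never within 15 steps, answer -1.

Step 1: flows [1->0,0->2,1->2] -> levels [7 6 2]
Step 2: flows [0->1,0->2,1->2] -> levels [5 6 4]
Step 3: flows [1->0,0->2,1->2] -> levels [5 4 6]
Step 4: flows [0->1,2->0,2->1] -> levels [5 6 4]
  -> period-2 cycle (repeats step 2); tank 1 never drops to <=3
Tank 1 never reaches <=3 within 15 steps

Answer: -1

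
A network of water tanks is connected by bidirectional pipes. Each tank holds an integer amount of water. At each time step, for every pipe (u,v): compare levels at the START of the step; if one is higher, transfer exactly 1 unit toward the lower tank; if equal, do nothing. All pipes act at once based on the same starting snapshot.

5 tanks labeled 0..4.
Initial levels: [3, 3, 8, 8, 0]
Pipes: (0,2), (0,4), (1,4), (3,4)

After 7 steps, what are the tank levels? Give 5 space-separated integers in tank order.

Step 1: flows [2->0,0->4,1->4,3->4] -> levels [3 2 7 7 3]
Step 2: flows [2->0,0=4,4->1,3->4] -> levels [4 3 6 6 3]
Step 3: flows [2->0,0->4,1=4,3->4] -> levels [4 3 5 5 5]
Step 4: flows [2->0,4->0,4->1,3=4] -> levels [6 4 4 5 3]
Step 5: flows [0->2,0->4,1->4,3->4] -> levels [4 3 5 4 6]
Step 6: flows [2->0,4->0,4->1,4->3] -> levels [6 4 4 5 3]
  -> period-2 cycle: step 6 state = step 4 state
  -> state at step 7: (7-4) mod 2 = 1, same as step 5 -> [4 3 5 4 6]

Answer: 4 3 5 4 6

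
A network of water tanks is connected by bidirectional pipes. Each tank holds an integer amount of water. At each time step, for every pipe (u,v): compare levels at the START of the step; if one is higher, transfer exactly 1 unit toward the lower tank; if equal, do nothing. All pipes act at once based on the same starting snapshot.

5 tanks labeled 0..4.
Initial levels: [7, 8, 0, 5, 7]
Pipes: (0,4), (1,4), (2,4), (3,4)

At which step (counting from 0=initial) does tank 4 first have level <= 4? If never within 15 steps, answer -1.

Answer: 3

Derivation:
Step 1: flows [0=4,1->4,4->2,4->3] -> levels [7 7 1 6 6]
Step 2: flows [0->4,1->4,4->2,3=4] -> levels [6 6 2 6 7]
Step 3: flows [4->0,4->1,4->2,4->3] -> levels [7 7 3 7 3]
Tank 4 first reaches <=4 at step 3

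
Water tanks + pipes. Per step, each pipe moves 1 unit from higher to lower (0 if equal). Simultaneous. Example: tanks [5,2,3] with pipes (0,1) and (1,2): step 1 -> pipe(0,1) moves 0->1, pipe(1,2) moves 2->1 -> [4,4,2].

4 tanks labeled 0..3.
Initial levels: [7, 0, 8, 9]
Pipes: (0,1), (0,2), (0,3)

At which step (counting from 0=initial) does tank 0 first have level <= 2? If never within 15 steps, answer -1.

Step 1: flows [0->1,2->0,3->0] -> levels [8 1 7 8]
Step 2: flows [0->1,0->2,0=3] -> levels [6 2 8 8]
Step 3: flows [0->1,2->0,3->0] -> levels [7 3 7 7]
Step 4: flows [0->1,0=2,0=3] -> levels [6 4 7 7]
Step 5: flows [0->1,2->0,3->0] -> levels [7 5 6 6]
Step 6: flows [0->1,0->2,0->3] -> levels [4 6 7 7]
Step 7: flows [1->0,2->0,3->0] -> levels [7 5 6 6]
  -> period-2 cycle (repeats step 5); tank 0 never drops to <=2
Tank 0 never reaches <=2 within 15 steps

Answer: -1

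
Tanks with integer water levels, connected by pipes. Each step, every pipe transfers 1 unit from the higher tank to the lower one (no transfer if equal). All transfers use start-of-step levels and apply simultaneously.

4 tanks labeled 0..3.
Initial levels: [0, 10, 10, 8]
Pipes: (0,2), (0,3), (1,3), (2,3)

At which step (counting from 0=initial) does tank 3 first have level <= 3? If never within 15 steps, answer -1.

Answer: -1

Derivation:
Step 1: flows [2->0,3->0,1->3,2->3] -> levels [2 9 8 9]
Step 2: flows [2->0,3->0,1=3,3->2] -> levels [4 9 8 7]
Step 3: flows [2->0,3->0,1->3,2->3] -> levels [6 8 6 8]
Step 4: flows [0=2,3->0,1=3,3->2] -> levels [7 8 7 6]
Step 5: flows [0=2,0->3,1->3,2->3] -> levels [6 7 6 9]
Step 6: flows [0=2,3->0,3->1,3->2] -> levels [7 8 7 6]
  -> period-2 cycle (repeats step 4); tank 3 never drops to <=3
Tank 3 never reaches <=3 within 15 steps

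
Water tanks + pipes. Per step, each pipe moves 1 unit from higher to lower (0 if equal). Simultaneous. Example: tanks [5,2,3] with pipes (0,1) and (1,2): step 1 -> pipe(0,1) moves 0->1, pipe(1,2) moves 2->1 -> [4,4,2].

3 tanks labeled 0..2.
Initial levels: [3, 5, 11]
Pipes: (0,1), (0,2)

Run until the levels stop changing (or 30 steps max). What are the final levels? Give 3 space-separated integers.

Answer: 5 7 7

Derivation:
Step 1: flows [1->0,2->0] -> levels [5 4 10]
Step 2: flows [0->1,2->0] -> levels [5 5 9]
Step 3: flows [0=1,2->0] -> levels [6 5 8]
Step 4: flows [0->1,2->0] -> levels [6 6 7]
Step 5: flows [0=1,2->0] -> levels [7 6 6]
Step 6: flows [0->1,0->2] -> levels [5 7 7]
Step 7: flows [1->0,2->0] -> levels [7 6 6]
  -> period-2 cycle: step 7 state = step 5 state; never stabilizes
  -> state at step 30: (30-5) mod 2 = 1, same as step 6 -> [5 7 7]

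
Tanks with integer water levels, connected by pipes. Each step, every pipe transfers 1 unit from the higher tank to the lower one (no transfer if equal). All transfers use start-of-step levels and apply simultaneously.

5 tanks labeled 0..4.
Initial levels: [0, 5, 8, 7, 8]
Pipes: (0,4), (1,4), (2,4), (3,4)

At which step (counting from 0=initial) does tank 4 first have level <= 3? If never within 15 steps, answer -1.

Step 1: flows [4->0,4->1,2=4,4->3] -> levels [1 6 8 8 5]
Step 2: flows [4->0,1->4,2->4,3->4] -> levels [2 5 7 7 7]
Step 3: flows [4->0,4->1,2=4,3=4] -> levels [3 6 7 7 5]
Step 4: flows [4->0,1->4,2->4,3->4] -> levels [4 5 6 6 7]
Step 5: flows [4->0,4->1,4->2,4->3] -> levels [5 6 7 7 3]
Tank 4 first reaches <=3 at step 5

Answer: 5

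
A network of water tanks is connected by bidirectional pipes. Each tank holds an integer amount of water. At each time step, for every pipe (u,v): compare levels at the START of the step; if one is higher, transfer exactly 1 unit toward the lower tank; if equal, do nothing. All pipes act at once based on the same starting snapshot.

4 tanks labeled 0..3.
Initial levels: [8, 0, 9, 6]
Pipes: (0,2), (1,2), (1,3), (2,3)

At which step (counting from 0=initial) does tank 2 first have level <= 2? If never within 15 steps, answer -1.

Step 1: flows [2->0,2->1,3->1,2->3] -> levels [9 2 6 6]
Step 2: flows [0->2,2->1,3->1,2=3] -> levels [8 4 6 5]
Step 3: flows [0->2,2->1,3->1,2->3] -> levels [7 6 5 5]
Step 4: flows [0->2,1->2,1->3,2=3] -> levels [6 4 7 6]
Step 5: flows [2->0,2->1,3->1,2->3] -> levels [7 6 4 6]
Step 6: flows [0->2,1->2,1=3,3->2] -> levels [6 5 7 5]
Step 7: flows [2->0,2->1,1=3,2->3] -> levels [7 6 4 6]
  -> period-2 cycle (repeats step 5); tank 2 never drops to <=2
Tank 2 never reaches <=2 within 15 steps

Answer: -1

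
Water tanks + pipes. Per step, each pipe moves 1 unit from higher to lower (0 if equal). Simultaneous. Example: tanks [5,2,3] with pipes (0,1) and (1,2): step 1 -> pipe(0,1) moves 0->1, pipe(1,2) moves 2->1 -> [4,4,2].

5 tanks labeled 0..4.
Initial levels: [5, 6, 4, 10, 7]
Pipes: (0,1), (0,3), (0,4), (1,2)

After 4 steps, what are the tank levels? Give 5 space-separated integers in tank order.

Step 1: flows [1->0,3->0,4->0,1->2] -> levels [8 4 5 9 6]
Step 2: flows [0->1,3->0,0->4,2->1] -> levels [7 6 4 8 7]
Step 3: flows [0->1,3->0,0=4,1->2] -> levels [7 6 5 7 7]
Step 4: flows [0->1,0=3,0=4,1->2] -> levels [6 6 6 7 7]

Answer: 6 6 6 7 7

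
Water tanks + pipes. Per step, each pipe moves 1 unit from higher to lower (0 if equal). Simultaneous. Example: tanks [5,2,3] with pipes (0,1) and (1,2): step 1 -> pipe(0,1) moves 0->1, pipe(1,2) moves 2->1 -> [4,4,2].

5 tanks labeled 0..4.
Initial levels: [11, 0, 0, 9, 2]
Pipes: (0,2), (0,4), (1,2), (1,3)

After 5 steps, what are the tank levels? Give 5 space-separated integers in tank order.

Step 1: flows [0->2,0->4,1=2,3->1] -> levels [9 1 1 8 3]
Step 2: flows [0->2,0->4,1=2,3->1] -> levels [7 2 2 7 4]
Step 3: flows [0->2,0->4,1=2,3->1] -> levels [5 3 3 6 5]
Step 4: flows [0->2,0=4,1=2,3->1] -> levels [4 4 4 5 5]
Step 5: flows [0=2,4->0,1=2,3->1] -> levels [5 5 4 4 4]

Answer: 5 5 4 4 4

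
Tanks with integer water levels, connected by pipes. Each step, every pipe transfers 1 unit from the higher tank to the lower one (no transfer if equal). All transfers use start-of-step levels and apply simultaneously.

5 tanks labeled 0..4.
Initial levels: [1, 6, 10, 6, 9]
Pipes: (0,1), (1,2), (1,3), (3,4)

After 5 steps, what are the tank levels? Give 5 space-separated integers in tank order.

Step 1: flows [1->0,2->1,1=3,4->3] -> levels [2 6 9 7 8]
Step 2: flows [1->0,2->1,3->1,4->3] -> levels [3 7 8 7 7]
Step 3: flows [1->0,2->1,1=3,3=4] -> levels [4 7 7 7 7]
Step 4: flows [1->0,1=2,1=3,3=4] -> levels [5 6 7 7 7]
Step 5: flows [1->0,2->1,3->1,3=4] -> levels [6 7 6 6 7]

Answer: 6 7 6 6 7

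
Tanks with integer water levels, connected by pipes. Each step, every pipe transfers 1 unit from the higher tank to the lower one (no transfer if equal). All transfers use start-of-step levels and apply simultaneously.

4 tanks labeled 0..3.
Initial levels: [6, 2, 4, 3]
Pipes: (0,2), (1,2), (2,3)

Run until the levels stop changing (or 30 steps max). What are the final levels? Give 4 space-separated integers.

Answer: 4 3 5 3

Derivation:
Step 1: flows [0->2,2->1,2->3] -> levels [5 3 3 4]
Step 2: flows [0->2,1=2,3->2] -> levels [4 3 5 3]
Step 3: flows [2->0,2->1,2->3] -> levels [5 4 2 4]
Step 4: flows [0->2,1->2,3->2] -> levels [4 3 5 3]
  -> period-2 cycle: step 4 state = step 2 state; never stabilizes
  -> state at step 30: (30-2) mod 2 = 0, same as step 2 -> [4 3 5 3]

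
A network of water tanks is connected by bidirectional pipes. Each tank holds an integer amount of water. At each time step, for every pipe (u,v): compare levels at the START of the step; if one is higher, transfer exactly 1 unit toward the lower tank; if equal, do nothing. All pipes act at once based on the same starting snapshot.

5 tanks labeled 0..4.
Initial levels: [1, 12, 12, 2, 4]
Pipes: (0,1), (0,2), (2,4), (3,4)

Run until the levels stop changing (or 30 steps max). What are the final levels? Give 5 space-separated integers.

Step 1: flows [1->0,2->0,2->4,4->3] -> levels [3 11 10 3 4]
Step 2: flows [1->0,2->0,2->4,4->3] -> levels [5 10 8 4 4]
Step 3: flows [1->0,2->0,2->4,3=4] -> levels [7 9 6 4 5]
Step 4: flows [1->0,0->2,2->4,4->3] -> levels [7 8 6 5 5]
Step 5: flows [1->0,0->2,2->4,3=4] -> levels [7 7 6 5 6]
Step 6: flows [0=1,0->2,2=4,4->3] -> levels [6 7 7 6 5]
Step 7: flows [1->0,2->0,2->4,3->4] -> levels [8 6 5 5 7]
Step 8: flows [0->1,0->2,4->2,4->3] -> levels [6 7 7 6 5]
  -> period-2 cycle: step 8 state = step 6 state; never stabilizes
  -> state at step 30: (30-6) mod 2 = 0, same as step 6 -> [6 7 7 6 5]

Answer: 6 7 7 6 5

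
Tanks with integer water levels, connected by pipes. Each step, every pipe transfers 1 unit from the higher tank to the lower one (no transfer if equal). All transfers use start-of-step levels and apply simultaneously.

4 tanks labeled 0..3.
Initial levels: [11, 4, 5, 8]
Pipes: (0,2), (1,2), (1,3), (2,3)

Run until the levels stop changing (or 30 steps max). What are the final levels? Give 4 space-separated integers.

Answer: 7 6 9 6

Derivation:
Step 1: flows [0->2,2->1,3->1,3->2] -> levels [10 6 6 6]
Step 2: flows [0->2,1=2,1=3,2=3] -> levels [9 6 7 6]
Step 3: flows [0->2,2->1,1=3,2->3] -> levels [8 7 6 7]
Step 4: flows [0->2,1->2,1=3,3->2] -> levels [7 6 9 6]
Step 5: flows [2->0,2->1,1=3,2->3] -> levels [8 7 6 7]
  -> period-2 cycle: step 5 state = step 3 state; never stabilizes
  -> state at step 30: (30-3) mod 2 = 1, same as step 4 -> [7 6 9 6]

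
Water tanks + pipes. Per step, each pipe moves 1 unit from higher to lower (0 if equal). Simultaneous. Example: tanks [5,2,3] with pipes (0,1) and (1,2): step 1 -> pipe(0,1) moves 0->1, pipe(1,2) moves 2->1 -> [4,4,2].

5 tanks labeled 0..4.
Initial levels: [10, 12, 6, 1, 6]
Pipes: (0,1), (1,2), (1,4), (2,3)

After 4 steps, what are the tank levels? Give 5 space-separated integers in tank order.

Answer: 8 8 6 5 8

Derivation:
Step 1: flows [1->0,1->2,1->4,2->3] -> levels [11 9 6 2 7]
Step 2: flows [0->1,1->2,1->4,2->3] -> levels [10 8 6 3 8]
Step 3: flows [0->1,1->2,1=4,2->3] -> levels [9 8 6 4 8]
Step 4: flows [0->1,1->2,1=4,2->3] -> levels [8 8 6 5 8]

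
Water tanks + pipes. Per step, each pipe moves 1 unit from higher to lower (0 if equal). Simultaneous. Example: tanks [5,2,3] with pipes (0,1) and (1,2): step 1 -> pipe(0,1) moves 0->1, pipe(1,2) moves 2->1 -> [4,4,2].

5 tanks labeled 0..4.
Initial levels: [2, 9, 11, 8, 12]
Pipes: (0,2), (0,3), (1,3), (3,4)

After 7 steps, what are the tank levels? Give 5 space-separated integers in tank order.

Step 1: flows [2->0,3->0,1->3,4->3] -> levels [4 8 10 9 11]
Step 2: flows [2->0,3->0,3->1,4->3] -> levels [6 9 9 8 10]
Step 3: flows [2->0,3->0,1->3,4->3] -> levels [8 8 8 9 9]
Step 4: flows [0=2,3->0,3->1,3=4] -> levels [9 9 8 7 9]
Step 5: flows [0->2,0->3,1->3,4->3] -> levels [7 8 9 10 8]
Step 6: flows [2->0,3->0,3->1,3->4] -> levels [9 9 8 7 9]
  -> period-2 cycle: step 6 state = step 4 state
  -> state at step 7: (7-4) mod 2 = 1, same as step 5 -> [7 8 9 10 8]

Answer: 7 8 9 10 8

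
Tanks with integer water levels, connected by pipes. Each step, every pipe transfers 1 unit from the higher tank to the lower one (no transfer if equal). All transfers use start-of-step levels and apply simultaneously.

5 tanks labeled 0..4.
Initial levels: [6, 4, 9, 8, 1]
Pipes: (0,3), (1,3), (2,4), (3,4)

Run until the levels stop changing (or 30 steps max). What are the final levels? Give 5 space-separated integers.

Answer: 6 6 5 4 7

Derivation:
Step 1: flows [3->0,3->1,2->4,3->4] -> levels [7 5 8 5 3]
Step 2: flows [0->3,1=3,2->4,3->4] -> levels [6 5 7 5 5]
Step 3: flows [0->3,1=3,2->4,3=4] -> levels [5 5 6 6 6]
Step 4: flows [3->0,3->1,2=4,3=4] -> levels [6 6 6 4 6]
Step 5: flows [0->3,1->3,2=4,4->3] -> levels [5 5 6 7 5]
Step 6: flows [3->0,3->1,2->4,3->4] -> levels [6 6 5 4 7]
Step 7: flows [0->3,1->3,4->2,4->3] -> levels [5 5 6 7 5]
  -> period-2 cycle: step 7 state = step 5 state; never stabilizes
  -> state at step 30: (30-5) mod 2 = 1, same as step 6 -> [6 6 5 4 7]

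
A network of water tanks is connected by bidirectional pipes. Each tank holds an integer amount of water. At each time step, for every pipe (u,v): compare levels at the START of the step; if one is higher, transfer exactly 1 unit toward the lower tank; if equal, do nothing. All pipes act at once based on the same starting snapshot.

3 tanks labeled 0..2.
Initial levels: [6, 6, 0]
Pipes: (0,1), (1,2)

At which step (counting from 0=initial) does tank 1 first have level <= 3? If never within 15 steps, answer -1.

Step 1: flows [0=1,1->2] -> levels [6 5 1]
Step 2: flows [0->1,1->2] -> levels [5 5 2]
Step 3: flows [0=1,1->2] -> levels [5 4 3]
Step 4: flows [0->1,1->2] -> levels [4 4 4]
Step 5: flows [0=1,1=2] -> levels [4 4 4]
  -> stable; tank 1 stays at 4 > 3
Tank 1 never reaches <=3 within 15 steps

Answer: -1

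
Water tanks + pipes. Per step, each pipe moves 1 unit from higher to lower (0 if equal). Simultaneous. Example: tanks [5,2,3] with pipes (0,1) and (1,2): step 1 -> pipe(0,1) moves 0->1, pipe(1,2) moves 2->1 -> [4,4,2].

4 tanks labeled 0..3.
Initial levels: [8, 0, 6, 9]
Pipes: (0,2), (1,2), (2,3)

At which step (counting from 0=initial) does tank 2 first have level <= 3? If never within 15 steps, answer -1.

Answer: -1

Derivation:
Step 1: flows [0->2,2->1,3->2] -> levels [7 1 7 8]
Step 2: flows [0=2,2->1,3->2] -> levels [7 2 7 7]
Step 3: flows [0=2,2->1,2=3] -> levels [7 3 6 7]
Step 4: flows [0->2,2->1,3->2] -> levels [6 4 7 6]
Step 5: flows [2->0,2->1,2->3] -> levels [7 5 4 7]
Step 6: flows [0->2,1->2,3->2] -> levels [6 4 7 6]
  -> period-2 cycle (repeats step 4); tank 2 never drops to <=3
Tank 2 never reaches <=3 within 15 steps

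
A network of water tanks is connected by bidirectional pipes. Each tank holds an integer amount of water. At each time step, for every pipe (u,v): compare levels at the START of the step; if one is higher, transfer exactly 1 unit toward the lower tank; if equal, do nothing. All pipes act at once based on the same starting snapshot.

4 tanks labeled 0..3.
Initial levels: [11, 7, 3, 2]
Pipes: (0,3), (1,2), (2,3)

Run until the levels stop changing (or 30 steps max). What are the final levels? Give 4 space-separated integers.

Step 1: flows [0->3,1->2,2->3] -> levels [10 6 3 4]
Step 2: flows [0->3,1->2,3->2] -> levels [9 5 5 4]
Step 3: flows [0->3,1=2,2->3] -> levels [8 5 4 6]
Step 4: flows [0->3,1->2,3->2] -> levels [7 4 6 6]
Step 5: flows [0->3,2->1,2=3] -> levels [6 5 5 7]
Step 6: flows [3->0,1=2,3->2] -> levels [7 5 6 5]
Step 7: flows [0->3,2->1,2->3] -> levels [6 6 4 7]
Step 8: flows [3->0,1->2,3->2] -> levels [7 5 6 5]
  -> period-2 cycle: step 8 state = step 6 state; never stabilizes
  -> state at step 30: (30-6) mod 2 = 0, same as step 6 -> [7 5 6 5]

Answer: 7 5 6 5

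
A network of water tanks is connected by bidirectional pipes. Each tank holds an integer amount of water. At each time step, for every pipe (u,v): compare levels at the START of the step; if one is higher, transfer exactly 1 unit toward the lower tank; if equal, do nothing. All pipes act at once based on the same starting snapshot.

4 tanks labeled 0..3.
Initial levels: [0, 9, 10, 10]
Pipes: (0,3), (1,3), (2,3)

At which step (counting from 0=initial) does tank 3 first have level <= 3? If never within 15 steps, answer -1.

Answer: -1

Derivation:
Step 1: flows [3->0,3->1,2=3] -> levels [1 10 10 8]
Step 2: flows [3->0,1->3,2->3] -> levels [2 9 9 9]
Step 3: flows [3->0,1=3,2=3] -> levels [3 9 9 8]
Step 4: flows [3->0,1->3,2->3] -> levels [4 8 8 9]
Step 5: flows [3->0,3->1,3->2] -> levels [5 9 9 6]
Step 6: flows [3->0,1->3,2->3] -> levels [6 8 8 7]
Step 7: flows [3->0,1->3,2->3] -> levels [7 7 7 8]
Step 8: flows [3->0,3->1,3->2] -> levels [8 8 8 5]
Step 9: flows [0->3,1->3,2->3] -> levels [7 7 7 8]
  -> period-2 cycle (repeats step 7); tank 3 never drops to <=3
Tank 3 never reaches <=3 within 15 steps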